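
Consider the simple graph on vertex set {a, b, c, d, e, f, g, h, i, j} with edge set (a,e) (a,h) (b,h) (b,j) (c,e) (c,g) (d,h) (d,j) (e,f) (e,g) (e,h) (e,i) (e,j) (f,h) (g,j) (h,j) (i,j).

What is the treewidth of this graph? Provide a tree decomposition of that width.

Treewidth 2.
One optimal decomposition is:
Bags: B1 = {e, g, j}  B2 = {c, e, g}  B3 = {e, h, j}  B4 = {e, i, j}  B5 = {d, h, j}  B6 = {a, e, h}  B7 = {b, h, j}  B8 = {e, f, h}
Tree: B1–B2, B1–B3, B1–B4, B3–B5, B3–B6, B3–B7, B6–B8

Every bag has size at most 3, so the width is 3 − 1 = 2 and tw(G) ≤ 2. On the other hand G contains the 3-clique {d, h, j}. A clique must lie in a single bag of any decomposition, so no decomposition can have width below 2. Therefore the treewidth is 2.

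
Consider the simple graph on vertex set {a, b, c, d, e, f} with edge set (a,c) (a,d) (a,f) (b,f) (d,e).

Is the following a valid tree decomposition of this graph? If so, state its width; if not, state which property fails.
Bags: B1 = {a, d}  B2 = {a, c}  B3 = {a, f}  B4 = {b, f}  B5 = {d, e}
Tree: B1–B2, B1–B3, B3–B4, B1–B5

Yes; width 1.

Vertex coverage: the bags together contain {a, b, c, d, e, f}, the full vertex set. Edge coverage: each edge of G has both endpoints in at least one bag. Running intersection: for every vertex, the bags containing it form a connected subtree. All three properties hold, so this is a valid tree decomposition of width max|bag| − 1 = 1, and hence tw(G) ≤ 1.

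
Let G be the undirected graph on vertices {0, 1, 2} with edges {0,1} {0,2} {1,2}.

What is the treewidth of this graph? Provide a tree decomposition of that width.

Treewidth 2.
One such decomposition:
Bags: B1 = {0, 1, 2}
Tree: (single bag)

With just one bag of size 3, the width is 3 − 1 = 2, so tw(G) ≤ 2. For the lower bound, the 3 vertices {0, 1, 2} are pairwise adjacent, and any tree decomposition puts a clique entirely inside one bag — forcing width ≥ 2. The upper and lower bounds meet at 2, so that is the treewidth.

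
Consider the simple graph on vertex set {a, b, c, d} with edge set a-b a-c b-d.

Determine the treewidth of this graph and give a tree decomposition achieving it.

Each bag holds 2 vertices, so the decomposition has width 1, which upper-bounds the treewidth. Any graph with an edge has treewidth ≥ 1, and G has the edge c–a. Hence tw(G) = 1 exactly.

Treewidth 1.
Bags: B1 = {a, c}  B2 = {a, b}  B3 = {b, d}
Tree: B1–B2, B2–B3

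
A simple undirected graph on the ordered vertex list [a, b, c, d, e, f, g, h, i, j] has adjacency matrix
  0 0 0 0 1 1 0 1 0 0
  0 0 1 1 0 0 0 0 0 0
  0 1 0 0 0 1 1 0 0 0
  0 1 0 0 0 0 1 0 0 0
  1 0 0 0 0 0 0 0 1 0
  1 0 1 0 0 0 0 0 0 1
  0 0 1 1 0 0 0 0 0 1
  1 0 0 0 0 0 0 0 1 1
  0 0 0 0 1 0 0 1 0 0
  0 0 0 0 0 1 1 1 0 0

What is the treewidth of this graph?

A width-2 tree decomposition is:
Bags: B1 = {b, c, d}  B2 = {c, d, g}  B3 = {c, f, g}  B4 = {f, g, j}  B5 = {a, f, j}  B6 = {a, h, j}  B7 = {a, e, h}  B8 = {e, h, i}
Tree: B1–B2, B2–B3, B3–B4, B4–B5, B5–B6, B6–B7, B7–B8
Each bag holds 3 vertices, so the decomposition has width 2, which upper-bounds the treewidth. For the lower bound, G contains the cycle b–d–g–c–b, so G is not a forest; only forests have treewidth ≤ 1, hence tw(G) ≥ 2. The upper and lower bounds meet at 2, so that is the treewidth.

2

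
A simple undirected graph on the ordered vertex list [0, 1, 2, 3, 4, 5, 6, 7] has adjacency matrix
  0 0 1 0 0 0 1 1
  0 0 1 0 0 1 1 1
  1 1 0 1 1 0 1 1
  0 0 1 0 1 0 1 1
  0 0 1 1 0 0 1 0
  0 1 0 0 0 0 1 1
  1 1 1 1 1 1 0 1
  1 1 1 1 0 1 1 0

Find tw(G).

A width-3 tree decomposition is:
Bags: B1 = {0, 2, 6, 7}  B2 = {2, 3, 6, 7}  B3 = {2, 3, 4, 6}  B4 = {1, 2, 6, 7}  B5 = {1, 5, 6, 7}
Tree: B1–B2, B2–B3, B1–B4, B4–B5
The largest bag has 4 vertices, giving width 3; this decomposition certifies tw(G) ≤ 3. On the other hand G contains the 4-clique {2, 3, 4, 6}. A clique must lie in a single bag of any decomposition, so no decomposition can have width below 3. Therefore the treewidth is 3.

3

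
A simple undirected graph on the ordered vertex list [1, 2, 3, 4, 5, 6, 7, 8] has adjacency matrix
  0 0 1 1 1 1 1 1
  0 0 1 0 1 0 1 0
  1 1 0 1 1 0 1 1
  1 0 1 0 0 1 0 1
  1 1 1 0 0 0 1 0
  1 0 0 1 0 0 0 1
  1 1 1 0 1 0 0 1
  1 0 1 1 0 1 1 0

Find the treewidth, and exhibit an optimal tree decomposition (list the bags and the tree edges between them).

Each bag holds 4 vertices, so the decomposition has width 3, which upper-bounds the treewidth. On the other hand G contains the 4-clique {1, 3, 4, 8}. A clique must lie in a single bag of any decomposition, so no decomposition can have width below 3. The upper and lower bounds meet at 3, so that is the treewidth.

Treewidth 3.
One optimal decomposition is:
Bags: B1 = {1, 3, 4, 8}  B2 = {1, 4, 6, 8}  B3 = {1, 3, 7, 8}  B4 = {1, 3, 5, 7}  B5 = {2, 3, 5, 7}
Tree: B1–B2, B1–B3, B3–B4, B4–B5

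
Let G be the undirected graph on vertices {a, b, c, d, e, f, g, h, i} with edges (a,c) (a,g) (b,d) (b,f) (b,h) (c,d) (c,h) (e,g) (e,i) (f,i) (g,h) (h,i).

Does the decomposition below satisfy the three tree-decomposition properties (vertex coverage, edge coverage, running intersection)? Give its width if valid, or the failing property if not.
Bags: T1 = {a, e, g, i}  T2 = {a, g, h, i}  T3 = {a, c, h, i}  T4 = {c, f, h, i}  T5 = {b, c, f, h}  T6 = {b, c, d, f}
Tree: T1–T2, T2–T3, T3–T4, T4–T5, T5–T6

Vertex coverage: the bags together contain {a, b, c, d, e, f, g, h, i}, the full vertex set. Edge coverage: each edge of G has both endpoints in at least one bag. Running intersection: for every vertex, the bags containing it form a connected subtree. All three properties hold, so this is a valid tree decomposition of width max|bag| − 1 = 3, and hence tw(G) ≤ 3.

Yes; width 3.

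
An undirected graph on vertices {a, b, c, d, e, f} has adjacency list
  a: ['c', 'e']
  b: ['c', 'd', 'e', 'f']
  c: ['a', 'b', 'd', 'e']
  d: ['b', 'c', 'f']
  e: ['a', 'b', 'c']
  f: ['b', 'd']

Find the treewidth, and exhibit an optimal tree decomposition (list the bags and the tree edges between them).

Treewidth 2.
One optimal decomposition is:
Bags: B1 = {b, d, f}  B2 = {b, c, d}  B3 = {b, c, e}  B4 = {a, c, e}
Tree: B1–B2, B2–B3, B3–B4

Every bag has size at most 3, so the width is 3 − 1 = 2 and tw(G) ≤ 2. On the other hand G contains the 3-clique {b, c, d}. A clique must lie in a single bag of any decomposition, so no decomposition can have width below 2. Hence tw(G) = 2 exactly.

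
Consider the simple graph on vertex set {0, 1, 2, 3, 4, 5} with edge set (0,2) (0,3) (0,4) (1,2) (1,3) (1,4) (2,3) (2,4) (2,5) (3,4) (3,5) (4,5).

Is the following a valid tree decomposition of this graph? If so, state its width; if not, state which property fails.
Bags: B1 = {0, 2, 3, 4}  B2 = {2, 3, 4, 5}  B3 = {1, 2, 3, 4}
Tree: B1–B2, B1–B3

Every vertex of G appears in some bag (union = {0, 1, 2, 3, 4, 5}); every edge is covered by a bag; and for each vertex v the set of bags containing v is connected in the bag tree. The decomposition is therefore valid. The largest bag has 4 vertices, so the width is 3.

Yes; width 3.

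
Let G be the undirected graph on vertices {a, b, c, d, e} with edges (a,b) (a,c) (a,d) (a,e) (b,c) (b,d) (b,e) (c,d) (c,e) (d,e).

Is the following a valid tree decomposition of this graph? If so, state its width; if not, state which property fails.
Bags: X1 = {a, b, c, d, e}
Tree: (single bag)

Vertex coverage: the bags together contain {a, b, c, d, e}, the full vertex set. Edge coverage: each edge of G has both endpoints in at least one bag. Running intersection: for every vertex, the bags containing it form a connected subtree. All three properties hold, so this is a valid tree decomposition of width max|bag| − 1 = 4, and hence tw(G) ≤ 4.

Yes; width 4.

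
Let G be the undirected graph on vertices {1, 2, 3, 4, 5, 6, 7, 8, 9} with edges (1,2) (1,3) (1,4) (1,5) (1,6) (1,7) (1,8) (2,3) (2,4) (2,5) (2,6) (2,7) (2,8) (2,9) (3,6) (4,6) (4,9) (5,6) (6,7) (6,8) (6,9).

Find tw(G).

A width-3 tree decomposition is:
Bags: B1 = {1, 2, 4, 6}  B2 = {1, 2, 3, 6}  B3 = {1, 2, 6, 7}  B4 = {1, 2, 6, 8}  B5 = {2, 4, 6, 9}  B6 = {1, 2, 5, 6}
Tree: B1–B2, B1–B3, B3–B4, B1–B5, B4–B6
Every bag has size at most 4, so the width is 4 − 1 = 3 and tw(G) ≤ 3. For the lower bound, the 4 vertices {1, 2, 3, 6} are pairwise adjacent, and any tree decomposition puts a clique entirely inside one bag — forcing width ≥ 3. Combining the bounds, tw(G) = 3.

3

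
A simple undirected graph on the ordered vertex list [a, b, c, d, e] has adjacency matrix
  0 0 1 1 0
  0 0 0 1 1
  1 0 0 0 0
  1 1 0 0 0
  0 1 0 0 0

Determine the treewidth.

A width-1 tree decomposition is:
Bags: B1 = {b, e}  B2 = {b, d}  B3 = {a, d}  B4 = {a, c}
Tree: B1–B2, B2–B3, B3–B4
Each bag holds 2 vertices, so the decomposition has width 1, which upper-bounds the treewidth. Since G has at least one edge (e.g. e–b), it is not an edgeless graph, so tw(G) ≥ 1. Hence tw(G) = 1 exactly.

1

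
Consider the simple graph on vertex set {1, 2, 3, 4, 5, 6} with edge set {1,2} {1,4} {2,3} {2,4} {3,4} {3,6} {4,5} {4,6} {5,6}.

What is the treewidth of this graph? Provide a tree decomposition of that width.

Treewidth 2.
One optimal decomposition is:
Bags: B1 = {3, 4, 6}  B2 = {2, 3, 4}  B3 = {4, 5, 6}  B4 = {1, 2, 4}
Tree: B1–B2, B1–B3, B2–B4

Every bag has size at most 3, so the width is 3 − 1 = 2 and tw(G) ≤ 2. Conversely, {1, 2, 4} is a clique of size 3, and the vertices of any clique must share a bag in every tree decomposition; so some bag has ≥ 3 vertices and tw(G) ≥ 2. Combining the bounds, tw(G) = 2.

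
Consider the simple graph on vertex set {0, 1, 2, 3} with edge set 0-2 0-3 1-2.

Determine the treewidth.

A width-1 tree decomposition is:
Bags: B1 = {0, 3}  B2 = {0, 2}  B3 = {1, 2}
Tree: B1–B2, B2–B3
Each bag holds 2 vertices, so the decomposition has width 1, which upper-bounds the treewidth. Any graph with an edge has treewidth ≥ 1, and G has the edge 3–0. Hence tw(G) = 1 exactly.

1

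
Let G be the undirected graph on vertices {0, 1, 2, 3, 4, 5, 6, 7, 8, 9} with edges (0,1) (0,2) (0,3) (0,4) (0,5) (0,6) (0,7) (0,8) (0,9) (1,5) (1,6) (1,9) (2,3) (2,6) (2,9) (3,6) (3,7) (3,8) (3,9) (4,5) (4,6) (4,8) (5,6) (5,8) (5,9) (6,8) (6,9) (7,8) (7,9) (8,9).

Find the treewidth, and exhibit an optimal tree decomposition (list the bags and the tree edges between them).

Treewidth 4.
One such decomposition:
Bags: B1 = {0, 2, 3, 6, 9}  B2 = {0, 3, 6, 8, 9}  B3 = {0, 5, 6, 8, 9}  B4 = {0, 3, 7, 8, 9}  B5 = {0, 1, 5, 6, 9}  B6 = {0, 4, 5, 6, 8}
Tree: B1–B2, B2–B3, B2–B4, B3–B5, B3–B6

Each bag holds 5 vertices, so the decomposition has width 4, which upper-bounds the treewidth. For the lower bound, the 5 vertices {0, 1, 5, 6, 9} are pairwise adjacent, and any tree decomposition puts a clique entirely inside one bag — forcing width ≥ 4. Therefore the treewidth is 4.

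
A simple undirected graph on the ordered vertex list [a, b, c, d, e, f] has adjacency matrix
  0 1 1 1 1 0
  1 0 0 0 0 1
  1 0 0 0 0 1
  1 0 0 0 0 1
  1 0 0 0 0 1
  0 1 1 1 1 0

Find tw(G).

2

A width-2 tree decomposition is:
Bags: B1 = {a, b, f}  B2 = {a, d, f}  B3 = {a, c, f}  B4 = {a, e, f}
Tree: B1–B2, B2–B3, B3–B4
The largest bag has 3 vertices, giving width 2; this decomposition certifies tw(G) ≤ 2. The edges f–b–a–d–f form a cycle, so G is not a tree and its treewidth is at least 2. Therefore the treewidth is 2.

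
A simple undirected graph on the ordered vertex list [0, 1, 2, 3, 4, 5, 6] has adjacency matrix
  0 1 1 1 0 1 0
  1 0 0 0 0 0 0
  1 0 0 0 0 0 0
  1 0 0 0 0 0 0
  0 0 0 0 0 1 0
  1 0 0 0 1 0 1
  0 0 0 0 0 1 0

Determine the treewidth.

1

A width-1 tree decomposition is:
Bags: B1 = {0, 5}  B2 = {0, 2}  B3 = {0, 3}  B4 = {0, 1}  B5 = {5, 6}  B6 = {4, 5}
Tree: B1–B2, B1–B3, B1–B4, B1–B5, B5–B6
Every bag has size at most 2, so the width is 2 − 1 = 1 and tw(G) ≤ 1. Since G has at least one edge (e.g. 5–0), it is not an edgeless graph, so tw(G) ≥ 1. Therefore the treewidth is 1.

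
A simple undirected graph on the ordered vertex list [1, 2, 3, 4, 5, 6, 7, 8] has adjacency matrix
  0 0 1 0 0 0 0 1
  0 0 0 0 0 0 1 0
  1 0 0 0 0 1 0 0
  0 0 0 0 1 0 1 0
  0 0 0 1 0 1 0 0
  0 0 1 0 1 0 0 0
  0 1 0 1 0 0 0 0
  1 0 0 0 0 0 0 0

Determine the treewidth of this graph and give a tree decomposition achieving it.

Treewidth 1.
Bags: B1 = {1, 8}  B2 = {1, 3}  B3 = {3, 6}  B4 = {5, 6}  B5 = {4, 5}  B6 = {4, 7}  B7 = {2, 7}
Tree: B1–B2, B2–B3, B3–B4, B4–B5, B5–B6, B6–B7

The largest bag has 2 vertices, giving width 1; this decomposition certifies tw(G) ≤ 1. Any graph with an edge has treewidth ≥ 1, and G has the edge 8–1. Therefore the treewidth is 1.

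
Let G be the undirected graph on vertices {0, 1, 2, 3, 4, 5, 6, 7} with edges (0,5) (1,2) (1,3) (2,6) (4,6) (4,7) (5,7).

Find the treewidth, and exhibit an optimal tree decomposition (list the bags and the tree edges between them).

Treewidth 1.
Bags: B1 = {1, 3}  B2 = {1, 2}  B3 = {2, 6}  B4 = {4, 6}  B5 = {4, 7}  B6 = {5, 7}  B7 = {0, 5}
Tree: B1–B2, B2–B3, B3–B4, B4–B5, B5–B6, B6–B7

The largest bag has 2 vertices, giving width 1; this decomposition certifies tw(G) ≤ 1. Since G has at least one edge (e.g. 3–1), it is not an edgeless graph, so tw(G) ≥ 1. Therefore the treewidth is 1.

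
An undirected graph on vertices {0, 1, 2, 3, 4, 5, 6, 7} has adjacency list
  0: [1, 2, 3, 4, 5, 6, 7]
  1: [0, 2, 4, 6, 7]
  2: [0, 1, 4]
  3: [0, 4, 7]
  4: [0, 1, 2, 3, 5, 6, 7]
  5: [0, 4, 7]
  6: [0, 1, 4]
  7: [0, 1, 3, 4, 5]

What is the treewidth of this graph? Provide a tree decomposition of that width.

Every bag has size at most 4, so the width is 4 − 1 = 3 and tw(G) ≤ 3. On the other hand G contains the 4-clique {0, 1, 2, 4}. A clique must lie in a single bag of any decomposition, so no decomposition can have width below 3. Therefore the treewidth is 3.

Treewidth 3.
One optimal decomposition is:
Bags: B1 = {0, 1, 4, 7}  B2 = {0, 4, 5, 7}  B3 = {0, 1, 2, 4}  B4 = {0, 3, 4, 7}  B5 = {0, 1, 4, 6}
Tree: B1–B2, B1–B3, B1–B4, B1–B5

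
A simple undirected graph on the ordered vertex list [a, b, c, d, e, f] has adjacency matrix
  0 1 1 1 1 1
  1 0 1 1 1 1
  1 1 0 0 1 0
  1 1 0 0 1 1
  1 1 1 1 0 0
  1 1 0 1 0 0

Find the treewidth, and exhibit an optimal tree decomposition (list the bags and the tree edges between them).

The largest bag has 4 vertices, giving width 3; this decomposition certifies tw(G) ≤ 3. Conversely, {a, b, d, e} is a clique of size 4, and the vertices of any clique must share a bag in every tree decomposition; so some bag has ≥ 4 vertices and tw(G) ≥ 3. Therefore the treewidth is 3.

Treewidth 3.
Bags: B1 = {a, b, d, f}  B2 = {a, b, d, e}  B3 = {a, b, c, e}
Tree: B1–B2, B2–B3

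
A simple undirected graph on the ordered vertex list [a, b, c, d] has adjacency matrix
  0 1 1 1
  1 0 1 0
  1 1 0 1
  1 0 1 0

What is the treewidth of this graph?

A width-2 tree decomposition is:
Bags: B1 = {a, c, d}  B2 = {a, b, c}
Tree: B1–B2
The largest bag has 3 vertices, giving width 2; this decomposition certifies tw(G) ≤ 2. For the lower bound, the 3 vertices {a, c, d} are pairwise adjacent, and any tree decomposition puts a clique entirely inside one bag — forcing width ≥ 2. Therefore the treewidth is 2.

2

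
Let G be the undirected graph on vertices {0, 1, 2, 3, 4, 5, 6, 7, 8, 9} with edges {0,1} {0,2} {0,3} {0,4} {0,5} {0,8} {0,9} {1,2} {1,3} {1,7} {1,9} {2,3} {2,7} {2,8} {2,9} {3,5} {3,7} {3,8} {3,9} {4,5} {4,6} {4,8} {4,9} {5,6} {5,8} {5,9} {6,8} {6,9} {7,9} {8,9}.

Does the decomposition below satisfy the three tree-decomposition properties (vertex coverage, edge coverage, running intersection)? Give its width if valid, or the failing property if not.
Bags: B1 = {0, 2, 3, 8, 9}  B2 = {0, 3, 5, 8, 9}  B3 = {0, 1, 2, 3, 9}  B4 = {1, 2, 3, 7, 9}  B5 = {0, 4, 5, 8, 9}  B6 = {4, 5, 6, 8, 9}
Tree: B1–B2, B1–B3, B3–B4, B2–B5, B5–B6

Every vertex of G appears in some bag (union = {0, 1, 2, 3, 4, 5, 6, 7, 8, 9}); every edge is covered by a bag; and for each vertex v the set of bags containing v is connected in the bag tree. The decomposition is therefore valid. The largest bag has 5 vertices, so the width is 4.

Yes; width 4.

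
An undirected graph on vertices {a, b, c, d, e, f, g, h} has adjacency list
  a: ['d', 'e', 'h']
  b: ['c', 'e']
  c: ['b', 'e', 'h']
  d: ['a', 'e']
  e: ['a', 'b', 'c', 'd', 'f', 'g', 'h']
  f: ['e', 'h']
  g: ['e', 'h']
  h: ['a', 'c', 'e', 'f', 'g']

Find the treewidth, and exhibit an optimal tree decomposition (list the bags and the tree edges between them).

Each bag holds 3 vertices, so the decomposition has width 2, which upper-bounds the treewidth. For the lower bound, the 3 vertices {a, d, e} are pairwise adjacent, and any tree decomposition puts a clique entirely inside one bag — forcing width ≥ 2. Therefore the treewidth is 2.

Treewidth 2.
One such decomposition:
Bags: B1 = {c, e, h}  B2 = {b, c, e}  B3 = {a, e, h}  B4 = {e, f, h}  B5 = {a, d, e}  B6 = {e, g, h}
Tree: B1–B2, B1–B3, B1–B4, B3–B5, B3–B6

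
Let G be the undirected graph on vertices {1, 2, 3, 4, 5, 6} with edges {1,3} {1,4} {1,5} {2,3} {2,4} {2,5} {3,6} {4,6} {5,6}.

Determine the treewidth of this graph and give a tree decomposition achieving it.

The largest bag has 4 vertices, giving width 3; this decomposition certifies tw(G) ≤ 3. For the lower bound: the 4 vertex sets {2,3}, {1,4}, {6}, {5} are disjoint, each induces a connected subgraph, and every pair is joined by at least one edge of G. Contracting each set to a single vertex therefore yields K_{4} as a minor, and since treewidth is minor-monotone, tw(G) ≥ tw(K_{4}) = 3. The upper and lower bounds meet at 3, so that is the treewidth.

Treewidth 3.
One such decomposition:
Bags: B1 = {1, 2, 3, 6}  B2 = {1, 2, 4, 6}  B3 = {1, 2, 5, 6}
Tree: B1–B2, B2–B3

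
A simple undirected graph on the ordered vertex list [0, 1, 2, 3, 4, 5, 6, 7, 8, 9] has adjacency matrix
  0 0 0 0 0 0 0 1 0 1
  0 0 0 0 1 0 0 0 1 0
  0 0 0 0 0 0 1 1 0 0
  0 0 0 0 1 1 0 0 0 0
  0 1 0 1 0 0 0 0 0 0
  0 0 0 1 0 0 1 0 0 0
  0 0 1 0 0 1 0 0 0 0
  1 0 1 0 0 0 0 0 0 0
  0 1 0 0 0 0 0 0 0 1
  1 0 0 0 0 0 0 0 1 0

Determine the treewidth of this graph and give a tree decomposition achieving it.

Every bag has size at most 3, so the width is 3 − 1 = 2 and tw(G) ≤ 2. The edges 4–3–5–6–2–7–0–9–8–1–4 form a cycle, so G is not a tree and its treewidth is at least 2. The upper and lower bounds meet at 2, so that is the treewidth.

Treewidth 2.
One such decomposition:
Bags: B1 = {3, 4, 5}  B2 = {4, 5, 6}  B3 = {2, 4, 6}  B4 = {2, 4, 7}  B5 = {0, 4, 7}  B6 = {0, 4, 9}  B7 = {4, 8, 9}  B8 = {1, 4, 8}
Tree: B1–B2, B2–B3, B3–B4, B4–B5, B5–B6, B6–B7, B7–B8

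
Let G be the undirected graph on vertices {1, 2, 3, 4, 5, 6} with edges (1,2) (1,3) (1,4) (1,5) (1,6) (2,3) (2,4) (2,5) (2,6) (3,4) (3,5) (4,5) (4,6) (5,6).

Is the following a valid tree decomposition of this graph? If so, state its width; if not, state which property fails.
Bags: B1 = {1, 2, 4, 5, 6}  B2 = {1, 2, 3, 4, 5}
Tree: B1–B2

Every vertex of G appears in some bag (union = {1, 2, 3, 4, 5, 6}); every edge is covered by a bag; and for each vertex v the set of bags containing v is connected in the bag tree. The decomposition is therefore valid. The largest bag has 5 vertices, so the width is 4.

Yes; width 4.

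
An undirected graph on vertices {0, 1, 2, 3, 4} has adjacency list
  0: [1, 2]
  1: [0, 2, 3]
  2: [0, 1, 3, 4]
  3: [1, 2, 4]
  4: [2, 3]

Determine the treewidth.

A width-2 tree decomposition is:
Bags: B1 = {1, 2, 3}  B2 = {2, 3, 4}  B3 = {0, 1, 2}
Tree: B1–B2, B1–B3
The largest bag has 3 vertices, giving width 2; this decomposition certifies tw(G) ≤ 2. For the lower bound, the 3 vertices {0, 1, 2} are pairwise adjacent, and any tree decomposition puts a clique entirely inside one bag — forcing width ≥ 2. Combining the bounds, tw(G) = 2.

2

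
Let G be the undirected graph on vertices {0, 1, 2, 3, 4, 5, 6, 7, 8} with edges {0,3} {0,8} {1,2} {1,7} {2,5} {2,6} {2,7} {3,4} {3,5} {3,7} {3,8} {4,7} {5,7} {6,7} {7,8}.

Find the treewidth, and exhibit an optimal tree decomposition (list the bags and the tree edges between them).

Treewidth 2.
Bags: B1 = {3, 5, 7}  B2 = {3, 7, 8}  B3 = {2, 5, 7}  B4 = {0, 3, 8}  B5 = {2, 6, 7}  B6 = {1, 2, 7}  B7 = {3, 4, 7}
Tree: B1–B2, B1–B3, B2–B4, B3–B5, B3–B6, B1–B7

Every bag has size at most 3, so the width is 3 − 1 = 2 and tw(G) ≤ 2. Conversely, {0, 3, 8} is a clique of size 3, and the vertices of any clique must share a bag in every tree decomposition; so some bag has ≥ 3 vertices and tw(G) ≥ 2. Therefore the treewidth is 2.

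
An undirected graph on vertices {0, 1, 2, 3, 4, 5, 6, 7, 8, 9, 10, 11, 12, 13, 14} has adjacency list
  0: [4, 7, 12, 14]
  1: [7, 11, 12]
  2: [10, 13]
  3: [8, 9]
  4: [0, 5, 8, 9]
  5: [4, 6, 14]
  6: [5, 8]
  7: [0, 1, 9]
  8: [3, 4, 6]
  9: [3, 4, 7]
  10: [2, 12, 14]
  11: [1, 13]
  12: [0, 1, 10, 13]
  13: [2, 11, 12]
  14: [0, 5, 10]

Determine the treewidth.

A width-3 tree decomposition is:
Bags: B1 = {3, 5, 6, 8}  B2 = {3, 4, 5, 8}  B3 = {3, 4, 5, 9}  B4 = {4, 5, 9, 14}  B5 = {0, 4, 9, 14}  B6 = {0, 7, 9, 14}  B7 = {0, 7, 10, 14}  B8 = {0, 7, 10, 12}  B9 = {1, 7, 10, 12}  B10 = {1, 2, 10, 12}  B11 = {1, 2, 12, 13}  B12 = {1, 2, 11, 13}
Tree: B1–B2, B2–B3, B3–B4, B4–B5, B5–B6, B6–B7, B7–B8, B8–B9, B9–B10, B10–B11, B11–B12
Every bag has size at most 4, so the width is 4 − 1 = 3 and tw(G) ≤ 3. For the lower bound: the 4 vertex sets {3,6,8}, {5}, {4}, {0,7,9,14} are disjoint, each induces a connected subgraph, and every pair is joined by at least one edge of G. Contracting each set to a single vertex therefore yields K_{4} as a minor, and since treewidth is minor-monotone, tw(G) ≥ tw(K_{4}) = 3. Hence tw(G) = 3 exactly.

3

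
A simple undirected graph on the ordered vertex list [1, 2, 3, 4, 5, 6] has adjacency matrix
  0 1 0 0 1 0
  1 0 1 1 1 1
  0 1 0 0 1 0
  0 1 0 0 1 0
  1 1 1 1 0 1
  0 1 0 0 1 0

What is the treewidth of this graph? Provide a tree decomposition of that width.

Treewidth 2.
One such decomposition:
Bags: B1 = {2, 3, 5}  B2 = {2, 5, 6}  B3 = {2, 4, 5}  B4 = {1, 2, 5}
Tree: B1–B2, B1–B3, B1–B4

Each bag holds 3 vertices, so the decomposition has width 2, which upper-bounds the treewidth. For the lower bound, the 3 vertices {1, 2, 5} are pairwise adjacent, and any tree decomposition puts a clique entirely inside one bag — forcing width ≥ 2. Combining the bounds, tw(G) = 2.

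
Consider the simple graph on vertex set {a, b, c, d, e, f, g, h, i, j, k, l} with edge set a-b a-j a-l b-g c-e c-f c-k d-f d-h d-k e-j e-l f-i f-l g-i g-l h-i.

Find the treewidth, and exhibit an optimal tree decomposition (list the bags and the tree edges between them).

Each bag holds 4 vertices, so the decomposition has width 3, which upper-bounds the treewidth. For the lower bound: the 4 vertex sets {a,b,j}, {g}, {l}, {c,e,f,i} are disjoint, each induces a connected subgraph, and every pair is joined by at least one edge of G. Contracting each set to a single vertex therefore yields K_{4} as a minor, and since treewidth is minor-monotone, tw(G) ≥ tw(K_{4}) = 3. The upper and lower bounds meet at 3, so that is the treewidth.

Treewidth 3.
One optimal decomposition is:
Bags: B1 = {a, b, g, j}  B2 = {a, g, j, l}  B3 = {e, g, j, l}  B4 = {e, g, i, l}  B5 = {e, f, i, l}  B6 = {c, e, f, i}  B7 = {c, f, h, i}  B8 = {c, d, f, h}  B9 = {c, d, h, k}
Tree: B1–B2, B2–B3, B3–B4, B4–B5, B5–B6, B6–B7, B7–B8, B8–B9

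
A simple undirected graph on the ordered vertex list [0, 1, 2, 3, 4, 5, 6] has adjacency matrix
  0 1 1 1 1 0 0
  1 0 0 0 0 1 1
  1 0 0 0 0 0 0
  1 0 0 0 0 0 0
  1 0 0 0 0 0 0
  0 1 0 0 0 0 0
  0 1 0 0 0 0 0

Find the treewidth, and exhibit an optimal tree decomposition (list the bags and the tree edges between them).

Every bag has size at most 2, so the width is 2 − 1 = 1 and tw(G) ≤ 1. Any graph with an edge has treewidth ≥ 1, and G has the edge 4–0. The upper and lower bounds meet at 1, so that is the treewidth.

Treewidth 1.
One optimal decomposition is:
Bags: B1 = {0, 4}  B2 = {0, 3}  B3 = {0, 1}  B4 = {1, 6}  B5 = {1, 5}  B6 = {0, 2}
Tree: B1–B2, B1–B3, B3–B4, B4–B5, B1–B6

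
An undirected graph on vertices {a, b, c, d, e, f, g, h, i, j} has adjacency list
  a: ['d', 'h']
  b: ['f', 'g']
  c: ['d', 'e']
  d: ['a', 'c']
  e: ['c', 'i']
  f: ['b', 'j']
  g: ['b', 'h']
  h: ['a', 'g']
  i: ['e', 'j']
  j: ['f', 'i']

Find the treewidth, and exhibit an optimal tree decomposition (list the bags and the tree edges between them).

Each bag holds 3 vertices, so the decomposition has width 2, which upper-bounds the treewidth. For the lower bound, G contains the cycle a–h–g–b–f–j–i–e–c–d–a, so G is not a forest; only forests have treewidth ≤ 1, hence tw(G) ≥ 2. Therefore the treewidth is 2.

Treewidth 2.
One optimal decomposition is:
Bags: B1 = {a, g, h}  B2 = {a, b, g}  B3 = {a, b, f}  B4 = {a, f, j}  B5 = {a, i, j}  B6 = {a, e, i}  B7 = {a, c, e}  B8 = {a, c, d}
Tree: B1–B2, B2–B3, B3–B4, B4–B5, B5–B6, B6–B7, B7–B8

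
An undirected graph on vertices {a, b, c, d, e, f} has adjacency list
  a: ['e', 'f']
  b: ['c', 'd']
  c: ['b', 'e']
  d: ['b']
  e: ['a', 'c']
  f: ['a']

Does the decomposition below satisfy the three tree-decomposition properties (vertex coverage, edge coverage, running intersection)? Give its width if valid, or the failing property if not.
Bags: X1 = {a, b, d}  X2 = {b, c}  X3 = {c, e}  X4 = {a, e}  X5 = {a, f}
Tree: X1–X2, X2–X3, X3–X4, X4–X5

No — bags containing vertex a are not connected in the tree.

A tree decomposition must satisfy three properties: every vertex lies in some bag; for every edge, both endpoints lie together in some bag; and for every vertex, the bags containing it form a connected subtree. Here bags containing vertex a are not connected in the tree, so the decomposition is invalid.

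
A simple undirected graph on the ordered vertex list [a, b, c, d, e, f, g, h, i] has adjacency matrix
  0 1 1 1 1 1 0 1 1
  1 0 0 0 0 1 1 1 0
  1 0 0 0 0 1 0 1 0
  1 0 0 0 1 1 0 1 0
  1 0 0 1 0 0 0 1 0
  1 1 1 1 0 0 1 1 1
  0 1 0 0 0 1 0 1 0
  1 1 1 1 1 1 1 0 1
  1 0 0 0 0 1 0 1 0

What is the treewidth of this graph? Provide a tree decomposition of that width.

Treewidth 3.
One such decomposition:
Bags: B1 = {a, d, e, h}  B2 = {a, d, f, h}  B3 = {a, b, f, h}  B4 = {b, f, g, h}  B5 = {a, f, h, i}  B6 = {a, c, f, h}
Tree: B1–B2, B2–B3, B3–B4, B3–B5, B2–B6

Each bag holds 4 vertices, so the decomposition has width 3, which upper-bounds the treewidth. For the lower bound, the 4 vertices {a, d, e, h} are pairwise adjacent, and any tree decomposition puts a clique entirely inside one bag — forcing width ≥ 3. Therefore the treewidth is 3.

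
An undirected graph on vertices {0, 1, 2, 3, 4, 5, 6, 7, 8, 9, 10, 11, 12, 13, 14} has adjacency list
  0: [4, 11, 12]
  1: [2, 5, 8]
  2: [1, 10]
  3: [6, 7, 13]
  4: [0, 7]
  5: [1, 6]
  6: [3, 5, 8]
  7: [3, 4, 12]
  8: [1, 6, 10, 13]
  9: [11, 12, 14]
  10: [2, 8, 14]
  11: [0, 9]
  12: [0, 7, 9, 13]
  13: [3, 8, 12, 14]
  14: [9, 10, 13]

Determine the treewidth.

A width-3 tree decomposition is:
Bags: B1 = {1, 2, 5, 10}  B2 = {1, 5, 8, 10}  B3 = {5, 6, 8, 10}  B4 = {6, 8, 10, 14}  B5 = {6, 8, 13, 14}  B6 = {3, 6, 13, 14}  B7 = {3, 9, 13, 14}  B8 = {3, 9, 12, 13}  B9 = {3, 7, 9, 12}  B10 = {7, 9, 11, 12}  B11 = {0, 7, 11, 12}  B12 = {0, 4, 7, 11}
Tree: B1–B2, B2–B3, B3–B4, B4–B5, B5–B6, B6–B7, B7–B8, B8–B9, B9–B10, B10–B11, B11–B12
Every bag has size at most 4, so the width is 4 − 1 = 3 and tw(G) ≤ 3. For the lower bound: the 4 vertex sets {1,2,5}, {10}, {8}, {3,6,13,14} are disjoint, each induces a connected subgraph, and every pair is joined by at least one edge of G. Contracting each set to a single vertex therefore yields K_{4} as a minor, and since treewidth is minor-monotone, tw(G) ≥ tw(K_{4}) = 3. Combining the bounds, tw(G) = 3.

3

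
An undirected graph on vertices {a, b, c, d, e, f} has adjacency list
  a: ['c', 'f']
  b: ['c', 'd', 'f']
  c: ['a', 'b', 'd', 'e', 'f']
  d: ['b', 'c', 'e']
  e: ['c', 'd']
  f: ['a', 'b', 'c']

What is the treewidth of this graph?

A width-2 tree decomposition is:
Bags: B1 = {a, c, f}  B2 = {b, c, f}  B3 = {b, c, d}  B4 = {c, d, e}
Tree: B1–B2, B2–B3, B3–B4
Each bag holds 3 vertices, so the decomposition has width 2, which upper-bounds the treewidth. On the other hand G contains the 3-clique {c, d, e}. A clique must lie in a single bag of any decomposition, so no decomposition can have width below 2. Combining the bounds, tw(G) = 2.

2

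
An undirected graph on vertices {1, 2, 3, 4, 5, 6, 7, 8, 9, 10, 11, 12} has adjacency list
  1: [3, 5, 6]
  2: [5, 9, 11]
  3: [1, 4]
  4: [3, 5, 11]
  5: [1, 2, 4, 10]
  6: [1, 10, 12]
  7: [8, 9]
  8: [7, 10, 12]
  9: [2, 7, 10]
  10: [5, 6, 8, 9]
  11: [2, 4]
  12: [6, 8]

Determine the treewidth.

3

A width-3 tree decomposition is:
Bags: B1 = {7, 8, 9, 12}  B2 = {8, 9, 10, 12}  B3 = {6, 9, 10, 12}  B4 = {2, 6, 9, 10}  B5 = {2, 5, 6, 10}  B6 = {1, 2, 5, 6}  B7 = {1, 2, 5, 11}  B8 = {1, 4, 5, 11}  B9 = {1, 3, 4, 11}
Tree: B1–B2, B2–B3, B3–B4, B4–B5, B5–B6, B6–B7, B7–B8, B8–B9
Every bag has size at most 4, so the width is 4 − 1 = 3 and tw(G) ≤ 3. For the lower bound: the 4 vertex sets {7,8,12}, {9}, {10}, {1,2,5,6} are disjoint, each induces a connected subgraph, and every pair is joined by at least one edge of G. Contracting each set to a single vertex therefore yields K_{4} as a minor, and since treewidth is minor-monotone, tw(G) ≥ tw(K_{4}) = 3. Hence tw(G) = 3 exactly.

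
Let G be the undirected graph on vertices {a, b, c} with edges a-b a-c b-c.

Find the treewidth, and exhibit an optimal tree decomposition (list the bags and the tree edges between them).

A single bag containing all 3 vertices is trivially a valid decomposition of width 2. On the other hand G contains the 3-clique {a, b, c}. A clique must lie in a single bag of any decomposition, so no decomposition can have width below 2. Therefore the treewidth is 2.

Treewidth 2.
One optimal decomposition is:
Bags: B1 = {a, b, c}
Tree: (single bag)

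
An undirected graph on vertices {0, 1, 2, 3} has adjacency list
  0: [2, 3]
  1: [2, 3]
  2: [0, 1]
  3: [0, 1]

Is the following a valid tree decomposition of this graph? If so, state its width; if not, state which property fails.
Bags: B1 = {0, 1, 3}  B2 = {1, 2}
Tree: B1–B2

No — edge (0,2) lies in no bag.

A tree decomposition must satisfy three properties: every vertex lies in some bag; for every edge, both endpoints lie together in some bag; and for every vertex, the bags containing it form a connected subtree. Here edge (0,2) lies in no bag, so the decomposition is invalid.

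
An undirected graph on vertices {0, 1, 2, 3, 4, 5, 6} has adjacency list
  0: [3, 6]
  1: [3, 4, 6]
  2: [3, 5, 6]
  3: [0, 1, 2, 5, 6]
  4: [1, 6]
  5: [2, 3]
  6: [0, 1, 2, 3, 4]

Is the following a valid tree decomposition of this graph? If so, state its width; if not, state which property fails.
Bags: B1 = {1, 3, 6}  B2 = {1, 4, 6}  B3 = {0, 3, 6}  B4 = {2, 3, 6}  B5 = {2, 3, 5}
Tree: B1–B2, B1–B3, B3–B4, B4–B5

Yes; width 2.

Every vertex of G appears in some bag (union = {0, 1, 2, 3, 4, 5, 6}); every edge is covered by a bag; and for each vertex v the set of bags containing v is connected in the bag tree. The decomposition is therefore valid. The largest bag has 3 vertices, so the width is 2.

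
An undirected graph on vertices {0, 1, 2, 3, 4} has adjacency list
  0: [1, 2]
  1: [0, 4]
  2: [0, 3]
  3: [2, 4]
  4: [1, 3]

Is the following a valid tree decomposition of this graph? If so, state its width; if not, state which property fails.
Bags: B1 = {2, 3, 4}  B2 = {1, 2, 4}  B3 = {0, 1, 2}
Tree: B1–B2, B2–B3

Every vertex of G appears in some bag (union = {0, 1, 2, 3, 4}); every edge is covered by a bag; and for each vertex v the set of bags containing v is connected in the bag tree. The decomposition is therefore valid. The largest bag has 3 vertices, so the width is 2.

Yes; width 2.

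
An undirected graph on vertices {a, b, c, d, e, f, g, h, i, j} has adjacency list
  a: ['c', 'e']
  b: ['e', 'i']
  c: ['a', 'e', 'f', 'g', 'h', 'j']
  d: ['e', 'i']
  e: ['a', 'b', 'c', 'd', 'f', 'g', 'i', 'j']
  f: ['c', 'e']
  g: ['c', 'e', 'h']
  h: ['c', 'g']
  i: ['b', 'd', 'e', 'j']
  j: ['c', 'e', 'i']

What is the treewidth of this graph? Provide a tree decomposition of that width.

Each bag holds 3 vertices, so the decomposition has width 2, which upper-bounds the treewidth. On the other hand G contains the 3-clique {d, e, i}. A clique must lie in a single bag of any decomposition, so no decomposition can have width below 2. Combining the bounds, tw(G) = 2.

Treewidth 2.
One such decomposition:
Bags: B1 = {c, e, j}  B2 = {c, e, g}  B3 = {c, e, f}  B4 = {e, i, j}  B5 = {d, e, i}  B6 = {a, c, e}  B7 = {c, g, h}  B8 = {b, e, i}
Tree: B1–B2, B1–B3, B1–B4, B4–B5, B3–B6, B2–B7, B5–B8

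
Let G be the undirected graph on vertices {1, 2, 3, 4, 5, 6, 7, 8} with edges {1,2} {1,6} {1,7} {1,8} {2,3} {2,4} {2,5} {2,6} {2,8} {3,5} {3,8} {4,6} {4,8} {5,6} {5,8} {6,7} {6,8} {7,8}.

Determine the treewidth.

A width-3 tree decomposition is:
Bags: B1 = {1, 6, 7, 8}  B2 = {1, 2, 6, 8}  B3 = {2, 5, 6, 8}  B4 = {2, 4, 6, 8}  B5 = {2, 3, 5, 8}
Tree: B1–B2, B2–B3, B2–B4, B3–B5
Every bag has size at most 4, so the width is 4 − 1 = 3 and tw(G) ≤ 3. On the other hand G contains the 4-clique {2, 3, 5, 8}. A clique must lie in a single bag of any decomposition, so no decomposition can have width below 3. The upper and lower bounds meet at 3, so that is the treewidth.

3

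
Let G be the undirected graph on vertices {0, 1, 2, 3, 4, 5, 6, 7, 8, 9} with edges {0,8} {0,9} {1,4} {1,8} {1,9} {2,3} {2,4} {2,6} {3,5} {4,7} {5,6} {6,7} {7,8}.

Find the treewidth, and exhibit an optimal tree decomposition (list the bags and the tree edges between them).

Treewidth 2.
Bags: B1 = {2, 3, 5}  B2 = {2, 5, 6}  B3 = {2, 4, 6}  B4 = {4, 6, 7}  B5 = {1, 4, 7}  B6 = {1, 7, 8}  B7 = {1, 8, 9}  B8 = {0, 8, 9}
Tree: B1–B2, B2–B3, B3–B4, B4–B5, B5–B6, B6–B7, B7–B8

Each bag holds 3 vertices, so the decomposition has width 2, which upper-bounds the treewidth. For the lower bound, G contains the cycle 3–5–6–2–3, so G is not a forest; only forests have treewidth ≤ 1, hence tw(G) ≥ 2. The upper and lower bounds meet at 2, so that is the treewidth.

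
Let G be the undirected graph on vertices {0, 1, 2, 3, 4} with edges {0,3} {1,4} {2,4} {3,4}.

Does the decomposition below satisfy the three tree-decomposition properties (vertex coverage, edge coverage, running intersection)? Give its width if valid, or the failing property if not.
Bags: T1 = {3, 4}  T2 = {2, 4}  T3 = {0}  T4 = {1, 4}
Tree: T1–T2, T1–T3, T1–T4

No — edge (3,0) lies in no bag.

A tree decomposition must satisfy three properties: every vertex lies in some bag; for every edge, both endpoints lie together in some bag; and for every vertex, the bags containing it form a connected subtree. Here edge (3,0) lies in no bag, so the decomposition is invalid.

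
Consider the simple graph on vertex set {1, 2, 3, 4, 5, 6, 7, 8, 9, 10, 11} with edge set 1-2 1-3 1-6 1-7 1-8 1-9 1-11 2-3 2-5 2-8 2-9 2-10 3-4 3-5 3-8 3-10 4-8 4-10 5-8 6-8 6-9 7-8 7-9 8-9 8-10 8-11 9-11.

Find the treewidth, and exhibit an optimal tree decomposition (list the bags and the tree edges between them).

Each bag holds 4 vertices, so the decomposition has width 3, which upper-bounds the treewidth. For the lower bound, the 4 vertices {1, 2, 8, 9} are pairwise adjacent, and any tree decomposition puts a clique entirely inside one bag — forcing width ≥ 3. Therefore the treewidth is 3.

Treewidth 3.
One optimal decomposition is:
Bags: B1 = {1, 6, 8, 9}  B2 = {1, 2, 8, 9}  B3 = {1, 2, 3, 8}  B4 = {2, 3, 5, 8}  B5 = {1, 8, 9, 11}  B6 = {2, 3, 8, 10}  B7 = {3, 4, 8, 10}  B8 = {1, 7, 8, 9}
Tree: B1–B2, B2–B3, B3–B4, B1–B5, B4–B6, B6–B7, B2–B8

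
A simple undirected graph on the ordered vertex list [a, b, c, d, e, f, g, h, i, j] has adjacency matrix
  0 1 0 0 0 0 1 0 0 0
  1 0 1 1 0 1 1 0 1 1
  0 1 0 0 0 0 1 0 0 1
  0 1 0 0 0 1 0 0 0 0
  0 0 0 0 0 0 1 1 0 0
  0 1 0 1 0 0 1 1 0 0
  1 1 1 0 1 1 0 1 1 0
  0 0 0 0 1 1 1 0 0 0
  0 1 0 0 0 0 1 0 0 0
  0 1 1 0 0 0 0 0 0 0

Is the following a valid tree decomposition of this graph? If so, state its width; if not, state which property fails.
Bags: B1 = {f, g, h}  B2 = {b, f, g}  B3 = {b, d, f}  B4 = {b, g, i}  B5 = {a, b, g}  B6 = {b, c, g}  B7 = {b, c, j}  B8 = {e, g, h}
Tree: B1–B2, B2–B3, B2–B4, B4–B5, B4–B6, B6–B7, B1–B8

Yes; width 2.

Every vertex of G appears in some bag (union = {a, b, c, d, e, f, g, h, i, j}); every edge is covered by a bag; and for each vertex v the set of bags containing v is connected in the bag tree. The decomposition is therefore valid. The largest bag has 3 vertices, so the width is 2.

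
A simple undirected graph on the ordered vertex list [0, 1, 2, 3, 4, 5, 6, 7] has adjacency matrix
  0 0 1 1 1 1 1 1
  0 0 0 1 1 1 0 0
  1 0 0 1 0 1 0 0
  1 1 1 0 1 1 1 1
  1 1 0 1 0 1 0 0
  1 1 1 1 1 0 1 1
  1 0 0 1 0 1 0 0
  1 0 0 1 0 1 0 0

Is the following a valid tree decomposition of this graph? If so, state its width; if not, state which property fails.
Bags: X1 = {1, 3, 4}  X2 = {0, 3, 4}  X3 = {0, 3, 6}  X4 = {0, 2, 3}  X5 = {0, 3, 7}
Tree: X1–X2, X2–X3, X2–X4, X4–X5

No — vertex 5 appears in no bag.

A tree decomposition must satisfy three properties: every vertex lies in some bag; for every edge, both endpoints lie together in some bag; and for every vertex, the bags containing it form a connected subtree. Here vertex 5 appears in no bag, so the decomposition is invalid.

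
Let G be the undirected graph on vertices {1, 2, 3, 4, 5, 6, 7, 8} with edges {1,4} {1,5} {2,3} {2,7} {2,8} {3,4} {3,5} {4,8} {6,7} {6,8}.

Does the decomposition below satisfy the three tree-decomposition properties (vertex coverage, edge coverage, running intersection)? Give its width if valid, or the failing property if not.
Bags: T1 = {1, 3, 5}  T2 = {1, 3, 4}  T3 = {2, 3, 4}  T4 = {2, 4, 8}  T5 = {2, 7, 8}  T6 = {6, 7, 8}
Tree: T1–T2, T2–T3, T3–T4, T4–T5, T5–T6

Yes; width 2.

Every vertex of G appears in some bag (union = {1, 2, 3, 4, 5, 6, 7, 8}); every edge is covered by a bag; and for each vertex v the set of bags containing v is connected in the bag tree. The decomposition is therefore valid. The largest bag has 3 vertices, so the width is 2.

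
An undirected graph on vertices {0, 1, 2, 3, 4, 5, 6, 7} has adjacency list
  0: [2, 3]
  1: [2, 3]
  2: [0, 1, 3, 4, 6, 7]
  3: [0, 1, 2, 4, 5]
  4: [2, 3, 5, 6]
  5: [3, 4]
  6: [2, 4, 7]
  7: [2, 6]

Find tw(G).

2

A width-2 tree decomposition is:
Bags: B1 = {1, 2, 3}  B2 = {0, 2, 3}  B3 = {2, 3, 4}  B4 = {3, 4, 5}  B5 = {2, 4, 6}  B6 = {2, 6, 7}
Tree: B1–B2, B1–B3, B3–B4, B3–B5, B5–B6
Every bag has size at most 3, so the width is 3 − 1 = 2 and tw(G) ≤ 2. For the lower bound, the 3 vertices {0, 2, 3} are pairwise adjacent, and any tree decomposition puts a clique entirely inside one bag — forcing width ≥ 2. The upper and lower bounds meet at 2, so that is the treewidth.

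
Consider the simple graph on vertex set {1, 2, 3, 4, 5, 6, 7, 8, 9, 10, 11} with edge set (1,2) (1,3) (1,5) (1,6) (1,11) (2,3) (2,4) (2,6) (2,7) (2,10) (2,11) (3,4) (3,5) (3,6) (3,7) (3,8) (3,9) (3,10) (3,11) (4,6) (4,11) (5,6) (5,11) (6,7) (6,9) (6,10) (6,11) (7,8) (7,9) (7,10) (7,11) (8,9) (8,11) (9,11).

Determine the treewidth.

4

A width-4 tree decomposition is:
Bags: B1 = {2, 3, 6, 7, 11}  B2 = {3, 6, 7, 9, 11}  B3 = {2, 3, 4, 6, 11}  B4 = {1, 2, 3, 6, 11}  B5 = {1, 3, 5, 6, 11}  B6 = {3, 7, 8, 9, 11}  B7 = {2, 3, 6, 7, 10}
Tree: B1–B2, B1–B3, B1–B4, B4–B5, B2–B6, B1–B7
Each bag holds 5 vertices, so the decomposition has width 4, which upper-bounds the treewidth. For the lower bound, the 5 vertices {3, 7, 8, 9, 11} are pairwise adjacent, and any tree decomposition puts a clique entirely inside one bag — forcing width ≥ 4. Hence tw(G) = 4 exactly.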